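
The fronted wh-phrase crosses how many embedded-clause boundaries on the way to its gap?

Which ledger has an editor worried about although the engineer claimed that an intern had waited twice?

"which ledger" originates inside the matrix clause — no clause boundary is crossed.

0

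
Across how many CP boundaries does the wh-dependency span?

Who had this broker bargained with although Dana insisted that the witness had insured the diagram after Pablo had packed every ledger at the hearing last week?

"who" originates inside the matrix clause — no clause boundary is crossed.

0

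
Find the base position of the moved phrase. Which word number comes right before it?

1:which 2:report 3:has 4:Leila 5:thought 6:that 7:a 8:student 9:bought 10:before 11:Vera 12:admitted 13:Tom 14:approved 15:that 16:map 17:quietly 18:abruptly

9

The displaced element is "which report" (word 2).
It is linked across 1 clause boundary (that).
It functions as the direct object of "bought", so the gap sits immediately after word 9 ("bought").
Base order: Leila has thought that a student bought which report before Vera admitted Tom approved that map quietly abruptly.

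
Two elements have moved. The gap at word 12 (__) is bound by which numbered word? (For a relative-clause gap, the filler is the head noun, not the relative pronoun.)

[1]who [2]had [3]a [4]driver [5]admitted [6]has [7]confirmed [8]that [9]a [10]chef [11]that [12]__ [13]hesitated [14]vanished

The marked gap is inside the relative clause, the subject of "hesitated".
Its filler is the head noun "chef" (via "that"), at word 10.
(The other dependency links word 1 to a gap after word 5.)

10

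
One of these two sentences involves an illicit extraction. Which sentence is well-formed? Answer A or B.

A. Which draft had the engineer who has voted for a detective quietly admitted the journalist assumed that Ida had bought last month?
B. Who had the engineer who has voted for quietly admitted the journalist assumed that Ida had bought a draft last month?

A

In B, the wh-phrase is extracted from inside a complex-NP island (relative clause) (introduced by "who"), which blocks movement.
In A, the extraction path crosses only that-complement boundaries, which are transparent.
So A is grammatical.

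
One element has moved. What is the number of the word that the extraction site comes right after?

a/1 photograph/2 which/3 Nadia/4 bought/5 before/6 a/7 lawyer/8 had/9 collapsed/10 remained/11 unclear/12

5

The displaced element is "a photograph" (word 2).
It functions as the direct object of "bought", so the gap sits immediately after word 5 ("bought").
Base order: Nadia bought a photograph before a lawyer had collapsed.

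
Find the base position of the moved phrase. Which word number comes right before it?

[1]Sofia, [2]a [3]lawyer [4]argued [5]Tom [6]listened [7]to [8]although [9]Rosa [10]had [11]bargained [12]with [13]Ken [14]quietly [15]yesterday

7

The displaced element is "Sofia" (word 1).
It is linked across 1 clause boundary (Ø).
It functions as the object of the preposition "to" of "listened", so the gap sits immediately after word 7 ("to").
Base order: A lawyer argued Tom listened to Sofia although Rosa had bargained with Ken quietly yesterday.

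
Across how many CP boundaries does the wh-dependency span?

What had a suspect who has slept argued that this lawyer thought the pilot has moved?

2

"what" is extracted from the object of "moved".
Boundaries crossed, outermost first: [that], [Ø] — 2 in total.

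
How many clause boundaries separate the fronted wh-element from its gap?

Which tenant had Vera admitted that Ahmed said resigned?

"which tenant" is extracted from the subject of "resigned".
Boundaries crossed, outermost first: [that], [Ø] — 2 in total.

2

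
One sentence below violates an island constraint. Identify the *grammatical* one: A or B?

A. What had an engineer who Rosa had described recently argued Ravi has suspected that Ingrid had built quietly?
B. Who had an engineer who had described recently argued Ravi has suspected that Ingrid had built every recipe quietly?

A

In B, the wh-phrase is extracted from inside a complex-NP island (relative clause) (introduced by "who"), which blocks movement.
In A, the extraction path crosses only that-complement boundaries, which are transparent.
So A is grammatical.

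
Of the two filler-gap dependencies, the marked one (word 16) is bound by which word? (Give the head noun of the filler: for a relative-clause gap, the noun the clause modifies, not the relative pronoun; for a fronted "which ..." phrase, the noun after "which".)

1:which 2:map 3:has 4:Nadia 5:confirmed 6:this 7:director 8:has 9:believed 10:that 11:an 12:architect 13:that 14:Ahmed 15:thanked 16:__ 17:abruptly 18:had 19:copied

The marked gap is inside the relative clause, the direct object of "thanked".
Its filler is the head noun "architect" (via "that"), at word 12.
(The other dependency links word 2 to a gap after word 19.)

12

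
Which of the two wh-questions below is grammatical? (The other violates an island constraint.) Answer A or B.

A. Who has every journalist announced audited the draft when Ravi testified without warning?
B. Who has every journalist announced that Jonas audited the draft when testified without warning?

A

In B, the wh-phrase is extracted from inside an adjunct island (introduced by "when"), which blocks movement.
In A, the extraction path crosses only that-complement boundaries, which are transparent.
So A is grammatical.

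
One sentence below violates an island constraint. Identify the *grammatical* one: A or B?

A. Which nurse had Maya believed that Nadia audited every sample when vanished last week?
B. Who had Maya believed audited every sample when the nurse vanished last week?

B

In A, the wh-phrase is extracted from inside an adjunct island (introduced by "when"), which blocks movement.
In B, the extraction path crosses only that-complement boundaries, which are transparent.
So B is grammatical.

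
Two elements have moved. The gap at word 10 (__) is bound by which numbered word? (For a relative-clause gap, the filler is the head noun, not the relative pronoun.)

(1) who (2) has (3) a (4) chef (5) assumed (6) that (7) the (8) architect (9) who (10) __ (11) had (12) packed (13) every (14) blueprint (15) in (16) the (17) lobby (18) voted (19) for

The marked gap is inside the relative clause, the subject of "packed".
Its filler is the head noun "architect" (via "who"), at word 8.
(The other dependency links word 1 to a gap after word 19.)

8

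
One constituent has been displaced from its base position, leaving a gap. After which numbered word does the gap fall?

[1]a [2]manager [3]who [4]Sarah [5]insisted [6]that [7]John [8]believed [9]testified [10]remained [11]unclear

The displaced element is "a manager" (word 2).
It is linked across 2 clause boundaries (that → Ø).
It functions as the subject of "testified", so the gap sits immediately after word 8 ("believed").
Base order: Sarah insisted that John believed that a manager testified.

8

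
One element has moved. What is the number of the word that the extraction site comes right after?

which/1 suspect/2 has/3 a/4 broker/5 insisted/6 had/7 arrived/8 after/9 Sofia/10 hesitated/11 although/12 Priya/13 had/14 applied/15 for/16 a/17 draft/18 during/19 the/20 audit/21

The displaced element is "which suspect" (word 2).
It is linked across 1 clause boundary (Ø).
It functions as the subject of "arrived", so the gap sits immediately after word 6 ("insisted").
Base order: A broker has insisted that which suspect had arrived after Sofia hesitated although Priya had applied for a draft during the audit.

6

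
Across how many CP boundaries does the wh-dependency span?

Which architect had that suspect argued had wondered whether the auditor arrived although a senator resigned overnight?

1

"which architect" is extracted from the subject of "wondered".
Boundaries crossed, outermost first: [Ø] — 1 in total.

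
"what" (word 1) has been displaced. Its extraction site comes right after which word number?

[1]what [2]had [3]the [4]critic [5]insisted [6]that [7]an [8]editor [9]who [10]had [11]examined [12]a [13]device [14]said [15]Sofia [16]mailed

The displaced element is "what" (word 1).
It is linked across 2 clause boundaries (that → Ø).
It functions as the direct object of "mailed", so the gap sits immediately after word 16 ("mailed").
Base order: The critic had insisted that an editor who had examined a device said Sofia mailed what.

16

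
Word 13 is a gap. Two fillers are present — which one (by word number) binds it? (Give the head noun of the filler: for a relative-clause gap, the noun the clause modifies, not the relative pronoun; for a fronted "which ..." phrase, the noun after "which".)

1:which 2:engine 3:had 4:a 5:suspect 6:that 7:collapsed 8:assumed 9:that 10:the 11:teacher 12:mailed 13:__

2

The marked gap is the direct object of "mailed".
Its filler is the fronted wh-phrase "which engine", at word 2.
(The other dependency links word 5 to a gap after word 6.)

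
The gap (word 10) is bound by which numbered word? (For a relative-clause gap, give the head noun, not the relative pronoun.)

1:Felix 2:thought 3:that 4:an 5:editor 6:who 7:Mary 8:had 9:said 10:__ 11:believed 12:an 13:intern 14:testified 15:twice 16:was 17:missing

5

The gap at 10 is the subject of "believed", inside a relative clause.
The relative pronoun is "who" (word 6); it is bound by the head noun immediately before it.
Its filler is the head noun "editor", at word 5.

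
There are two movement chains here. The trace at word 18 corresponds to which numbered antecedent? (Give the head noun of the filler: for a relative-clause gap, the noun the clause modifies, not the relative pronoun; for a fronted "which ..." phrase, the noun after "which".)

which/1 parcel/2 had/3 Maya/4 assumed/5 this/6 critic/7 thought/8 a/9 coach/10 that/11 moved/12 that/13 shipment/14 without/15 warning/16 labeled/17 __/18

2

The marked gap is the direct object of "labeled".
Its filler is the fronted wh-phrase "which parcel", at word 2.
(The other dependency links word 10 to a gap after word 11.)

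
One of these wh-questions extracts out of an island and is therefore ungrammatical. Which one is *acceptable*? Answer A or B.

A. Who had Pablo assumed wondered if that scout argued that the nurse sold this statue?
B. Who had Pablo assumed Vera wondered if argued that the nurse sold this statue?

A

In B, the wh-phrase is extracted from inside a wh-island (introduced by "if"), which blocks movement.
In A, the extraction path crosses only that-complement boundaries, which are transparent.
So A is grammatical.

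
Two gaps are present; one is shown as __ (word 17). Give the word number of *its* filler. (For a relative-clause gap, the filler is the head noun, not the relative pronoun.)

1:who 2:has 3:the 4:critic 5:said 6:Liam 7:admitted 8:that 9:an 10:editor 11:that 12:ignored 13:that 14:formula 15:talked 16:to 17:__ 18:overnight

The marked gap is the object of the preposition "to" of "talked".
Its filler is the fronted wh-phrase "who", at word 1.
(The other dependency links word 10 to a gap after word 11.)

1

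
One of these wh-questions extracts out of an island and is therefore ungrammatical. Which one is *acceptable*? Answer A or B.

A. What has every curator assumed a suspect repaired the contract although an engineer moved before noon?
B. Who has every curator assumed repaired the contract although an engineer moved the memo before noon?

B

In A, the wh-phrase is extracted from inside an adjunct island (introduced by "although"), which blocks movement.
In B, the extraction path crosses only that-complement boundaries, which are transparent.
So B is grammatical.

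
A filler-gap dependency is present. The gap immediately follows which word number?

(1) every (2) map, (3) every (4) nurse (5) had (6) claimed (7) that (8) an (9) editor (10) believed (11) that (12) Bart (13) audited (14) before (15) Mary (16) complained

The displaced element is "every map" (word 2).
It is linked across 2 clause boundaries (that → that).
It functions as the direct object of "audited", so the gap sits immediately after word 13 ("audited").
Base order: Every nurse had claimed that an editor believed that Bart audited every map before Mary complained.

13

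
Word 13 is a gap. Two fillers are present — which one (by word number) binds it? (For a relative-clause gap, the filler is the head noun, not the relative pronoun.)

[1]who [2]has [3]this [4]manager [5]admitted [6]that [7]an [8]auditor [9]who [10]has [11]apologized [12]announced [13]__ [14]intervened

1

The marked gap is the subject of "intervened".
Its filler is the fronted wh-phrase "who", at word 1.
(The other dependency links word 8 to a gap after word 9.)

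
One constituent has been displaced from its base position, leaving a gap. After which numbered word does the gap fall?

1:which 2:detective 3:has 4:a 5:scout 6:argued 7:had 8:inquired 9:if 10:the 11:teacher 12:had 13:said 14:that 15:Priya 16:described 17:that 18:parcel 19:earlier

The displaced element is "which detective" (word 2).
It is linked across 1 clause boundary (Ø).
It functions as the subject of "inquired", so the gap sits immediately after word 6 ("argued").
Base order: A scout has argued which detective had inquired if the teacher had said that Priya described that parcel earlier.

6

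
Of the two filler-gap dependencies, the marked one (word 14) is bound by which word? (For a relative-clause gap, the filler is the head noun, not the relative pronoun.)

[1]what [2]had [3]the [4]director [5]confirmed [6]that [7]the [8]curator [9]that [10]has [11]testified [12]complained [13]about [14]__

The marked gap is the object of the preposition "about" of "complained".
Its filler is the fronted wh-phrase "what", at word 1.
(The other dependency links word 8 to a gap after word 9.)

1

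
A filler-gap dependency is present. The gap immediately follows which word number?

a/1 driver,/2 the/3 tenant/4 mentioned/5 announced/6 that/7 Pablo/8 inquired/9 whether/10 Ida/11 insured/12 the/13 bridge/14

The displaced element is "a driver" (word 2).
It is linked across 1 clause boundary (Ø).
It functions as the subject of "announced", so the gap sits immediately after word 5 ("mentioned").
Base order: The tenant mentioned a driver announced that Pablo inquired whether Ida insured the bridge.

5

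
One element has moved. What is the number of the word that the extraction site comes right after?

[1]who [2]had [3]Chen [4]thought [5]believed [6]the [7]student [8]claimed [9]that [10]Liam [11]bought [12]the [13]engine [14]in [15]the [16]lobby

4

The displaced element is "who" (word 1).
It is linked across 1 clause boundary (Ø).
It functions as the subject of "believed", so the gap sits immediately after word 4 ("thought").
Base order: Chen had thought that who believed the student claimed that Liam bought the engine in the lobby.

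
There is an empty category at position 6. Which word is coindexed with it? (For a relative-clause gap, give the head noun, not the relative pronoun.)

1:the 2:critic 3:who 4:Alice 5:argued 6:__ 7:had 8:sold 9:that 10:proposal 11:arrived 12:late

2

The gap at 6 is the subject of "sold", inside a relative clause.
The relative pronoun is "who" (word 3); it is bound by the head noun immediately before it.
Its filler is the head noun "critic", at word 2.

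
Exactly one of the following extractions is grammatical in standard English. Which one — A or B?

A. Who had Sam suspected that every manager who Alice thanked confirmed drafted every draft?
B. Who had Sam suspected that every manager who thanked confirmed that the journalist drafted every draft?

A

In B, the wh-phrase is extracted from inside a complex-NP island (relative clause) (introduced by "who"), which blocks movement.
In A, the extraction path crosses only that-complement boundaries, which are transparent.
So A is grammatical.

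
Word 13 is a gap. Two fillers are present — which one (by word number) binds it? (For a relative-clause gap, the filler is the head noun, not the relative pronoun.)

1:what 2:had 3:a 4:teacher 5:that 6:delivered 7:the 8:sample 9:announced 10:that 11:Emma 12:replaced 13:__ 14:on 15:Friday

The marked gap is the direct object of "replaced".
Its filler is the fronted wh-phrase "what", at word 1.
(The other dependency links word 4 to a gap after word 5.)

1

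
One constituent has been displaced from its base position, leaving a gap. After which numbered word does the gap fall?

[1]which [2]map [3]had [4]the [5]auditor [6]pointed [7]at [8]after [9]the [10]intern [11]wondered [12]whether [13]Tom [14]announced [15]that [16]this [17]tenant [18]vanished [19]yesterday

7

The displaced element is "which map" (word 2).
It functions as the object of the preposition "at" of "pointed", so the gap sits immediately after word 7 ("at").
Base order: The auditor had pointed at which map after the intern wondered whether Tom announced that this tenant vanished yesterday.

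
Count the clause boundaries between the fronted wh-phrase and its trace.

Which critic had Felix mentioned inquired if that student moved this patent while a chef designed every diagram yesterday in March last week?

"which critic" is extracted from the subject of "inquired".
Boundaries crossed, outermost first: [Ø] — 1 in total.

1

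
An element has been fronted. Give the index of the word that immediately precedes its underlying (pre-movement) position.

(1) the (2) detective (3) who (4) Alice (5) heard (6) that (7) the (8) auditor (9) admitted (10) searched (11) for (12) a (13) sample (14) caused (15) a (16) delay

The displaced element is "the detective" (word 2).
It is linked across 2 clause boundaries (that → Ø).
It functions as the subject of "searched", so the gap sits immediately after word 9 ("admitted").
Base order: Alice heard that the auditor admitted that the detective searched for a sample.

9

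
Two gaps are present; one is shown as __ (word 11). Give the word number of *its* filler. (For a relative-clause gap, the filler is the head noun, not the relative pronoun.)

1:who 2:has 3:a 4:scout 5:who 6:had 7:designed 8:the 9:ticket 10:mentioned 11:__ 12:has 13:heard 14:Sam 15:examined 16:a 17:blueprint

The marked gap is the subject of "heard".
Its filler is the fronted wh-phrase "who", at word 1.
(The other dependency links word 4 to a gap after word 5.)

1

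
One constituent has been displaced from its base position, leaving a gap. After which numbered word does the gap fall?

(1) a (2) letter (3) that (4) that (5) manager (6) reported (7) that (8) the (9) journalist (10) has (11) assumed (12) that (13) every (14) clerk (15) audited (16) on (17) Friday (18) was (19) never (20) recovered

15

The displaced element is "a letter" (word 2).
It is linked across 2 clause boundaries (that → that).
It functions as the direct object of "audited", so the gap sits immediately after word 15 ("audited").
Base order: That manager reported that the journalist has assumed that every clerk audited a letter on Friday.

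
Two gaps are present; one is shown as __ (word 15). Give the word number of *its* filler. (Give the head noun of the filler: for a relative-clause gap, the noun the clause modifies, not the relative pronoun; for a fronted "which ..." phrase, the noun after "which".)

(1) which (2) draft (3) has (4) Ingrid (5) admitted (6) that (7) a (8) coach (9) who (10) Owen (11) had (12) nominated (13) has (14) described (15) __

The marked gap is the direct object of "described".
Its filler is the fronted wh-phrase "which draft", at word 2.
(The other dependency links word 8 to a gap after word 12.)

2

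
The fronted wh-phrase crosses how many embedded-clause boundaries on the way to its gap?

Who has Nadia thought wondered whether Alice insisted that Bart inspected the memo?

1

"who" is extracted from the subject of "wondered".
Boundaries crossed, outermost first: [Ø] — 1 in total.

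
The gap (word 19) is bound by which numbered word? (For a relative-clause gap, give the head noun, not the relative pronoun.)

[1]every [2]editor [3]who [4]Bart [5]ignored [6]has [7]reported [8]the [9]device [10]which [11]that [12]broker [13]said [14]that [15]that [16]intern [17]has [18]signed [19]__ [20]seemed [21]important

The gap at 19 is the object of "signed", inside a relative clause.
The relative pronoun is "which" (word 10); it is bound by the head noun immediately before it.
Its filler is the head noun "device", at word 9.

9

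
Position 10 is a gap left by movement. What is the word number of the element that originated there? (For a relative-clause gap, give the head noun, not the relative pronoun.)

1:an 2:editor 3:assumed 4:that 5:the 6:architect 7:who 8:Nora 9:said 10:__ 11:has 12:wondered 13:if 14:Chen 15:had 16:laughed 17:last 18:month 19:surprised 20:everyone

6

The gap at 10 is the subject of "wondered", inside a relative clause.
The relative pronoun is "who" (word 7); it is bound by the head noun immediately before it.
Its filler is the head noun "architect", at word 6.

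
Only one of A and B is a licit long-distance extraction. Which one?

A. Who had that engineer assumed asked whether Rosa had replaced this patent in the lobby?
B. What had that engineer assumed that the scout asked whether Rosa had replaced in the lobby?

A

In B, the wh-phrase is extracted from inside a wh-island (introduced by "whether"), which blocks movement.
In A, the extraction path crosses only that-complement boundaries, which are transparent.
So A is grammatical.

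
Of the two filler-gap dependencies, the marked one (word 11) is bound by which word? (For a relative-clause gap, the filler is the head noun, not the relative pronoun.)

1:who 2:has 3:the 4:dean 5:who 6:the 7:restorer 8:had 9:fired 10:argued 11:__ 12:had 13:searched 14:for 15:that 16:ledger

1

The marked gap is the subject of "searched".
Its filler is the fronted wh-phrase "who", at word 1.
(The other dependency links word 4 to a gap after word 9.)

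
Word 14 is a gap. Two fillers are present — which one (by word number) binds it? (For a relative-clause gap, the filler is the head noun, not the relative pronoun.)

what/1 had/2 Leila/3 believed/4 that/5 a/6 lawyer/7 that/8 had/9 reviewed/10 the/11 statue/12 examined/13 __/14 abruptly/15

The marked gap is the direct object of "examined".
Its filler is the fronted wh-phrase "what", at word 1.
(The other dependency links word 7 to a gap after word 8.)

1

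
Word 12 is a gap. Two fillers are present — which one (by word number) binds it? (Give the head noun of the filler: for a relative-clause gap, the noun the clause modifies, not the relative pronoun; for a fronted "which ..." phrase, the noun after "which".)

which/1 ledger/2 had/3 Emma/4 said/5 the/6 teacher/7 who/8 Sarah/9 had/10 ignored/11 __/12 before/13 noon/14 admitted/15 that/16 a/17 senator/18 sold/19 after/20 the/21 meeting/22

7

The marked gap is inside the relative clause, the direct object of "ignored".
Its filler is the head noun "teacher" (via "who"), at word 7.
(The other dependency links word 2 to a gap after word 19.)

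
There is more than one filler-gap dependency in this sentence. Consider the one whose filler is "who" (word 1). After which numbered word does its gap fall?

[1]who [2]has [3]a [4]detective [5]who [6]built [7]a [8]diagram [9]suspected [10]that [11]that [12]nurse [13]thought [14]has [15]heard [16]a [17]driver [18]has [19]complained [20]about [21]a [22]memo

13

The displaced element is "who" (word 1).
It is linked across 2 clause boundaries (that → Ø).
It functions as the subject of "heard", so the gap sits immediately after word 13 ("thought").
Base order: A detective who built a diagram has suspected that that nurse thought that who has heard a driver has complained about a memo.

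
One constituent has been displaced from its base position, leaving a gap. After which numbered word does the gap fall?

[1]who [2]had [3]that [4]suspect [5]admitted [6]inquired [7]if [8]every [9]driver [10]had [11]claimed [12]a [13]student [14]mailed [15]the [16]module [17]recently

5

The displaced element is "who" (word 1).
It is linked across 1 clause boundary (Ø).
It functions as the subject of "inquired", so the gap sits immediately after word 5 ("admitted").
Base order: That suspect had admitted that who inquired if every driver had claimed a student mailed the module recently.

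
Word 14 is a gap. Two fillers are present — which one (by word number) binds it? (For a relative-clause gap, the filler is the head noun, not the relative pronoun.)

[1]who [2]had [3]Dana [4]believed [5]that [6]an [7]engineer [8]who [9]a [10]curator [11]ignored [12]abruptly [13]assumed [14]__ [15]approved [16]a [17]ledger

1

The marked gap is the subject of "approved".
Its filler is the fronted wh-phrase "who", at word 1.
(The other dependency links word 7 to a gap after word 11.)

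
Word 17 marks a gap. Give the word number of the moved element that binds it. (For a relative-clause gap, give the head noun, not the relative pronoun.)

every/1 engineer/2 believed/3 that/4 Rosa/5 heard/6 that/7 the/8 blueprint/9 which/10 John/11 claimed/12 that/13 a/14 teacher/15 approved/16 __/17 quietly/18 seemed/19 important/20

The gap at 17 is the object of "approved", inside a relative clause.
The relative pronoun is "which" (word 10); it is bound by the head noun immediately before it.
Its filler is the head noun "blueprint", at word 9.

9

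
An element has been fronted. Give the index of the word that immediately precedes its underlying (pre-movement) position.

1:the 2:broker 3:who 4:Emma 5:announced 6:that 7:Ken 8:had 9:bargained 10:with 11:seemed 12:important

10

The displaced element is "the broker" (word 2).
It is linked across 1 clause boundary (that).
It functions as the object of the preposition "with" of "bargained", so the gap sits immediately after word 10 ("with").
Base order: Emma announced that Ken had bargained with the broker.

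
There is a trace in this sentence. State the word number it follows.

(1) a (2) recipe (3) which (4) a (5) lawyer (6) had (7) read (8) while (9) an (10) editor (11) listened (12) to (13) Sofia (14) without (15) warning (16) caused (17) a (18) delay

The displaced element is "a recipe" (word 2).
It functions as the direct object of "read", so the gap sits immediately after word 7 ("read").
Base order: A lawyer had read a recipe while an editor listened to Sofia without warning.

7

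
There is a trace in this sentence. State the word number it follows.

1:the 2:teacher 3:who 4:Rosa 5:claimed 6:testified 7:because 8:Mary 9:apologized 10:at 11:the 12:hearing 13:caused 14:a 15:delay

The displaced element is "the teacher" (word 2).
It is linked across 1 clause boundary (Ø).
It functions as the subject of "testified", so the gap sits immediately after word 5 ("claimed").
Base order: Rosa claimed that the teacher testified because Mary apologized at the hearing.

5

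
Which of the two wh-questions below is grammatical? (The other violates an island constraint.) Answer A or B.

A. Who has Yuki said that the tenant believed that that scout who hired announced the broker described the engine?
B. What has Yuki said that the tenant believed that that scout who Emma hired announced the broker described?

In A, the wh-phrase is extracted from inside a complex-NP island (relative clause) (introduced by "who"), which blocks movement.
In B, the extraction path crosses only that-complement boundaries, which are transparent.
So B is grammatical.

B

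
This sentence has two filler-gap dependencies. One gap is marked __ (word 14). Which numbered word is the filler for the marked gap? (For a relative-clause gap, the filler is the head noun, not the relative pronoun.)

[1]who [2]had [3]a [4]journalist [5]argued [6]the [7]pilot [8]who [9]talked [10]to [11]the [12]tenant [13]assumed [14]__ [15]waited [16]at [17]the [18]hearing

1

The marked gap is the subject of "waited".
Its filler is the fronted wh-phrase "who", at word 1.
(The other dependency links word 7 to a gap after word 8.)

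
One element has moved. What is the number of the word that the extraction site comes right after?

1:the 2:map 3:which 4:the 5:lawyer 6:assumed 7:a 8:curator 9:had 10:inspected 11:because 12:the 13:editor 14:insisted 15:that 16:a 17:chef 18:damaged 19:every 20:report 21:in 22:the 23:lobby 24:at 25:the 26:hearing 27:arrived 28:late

The displaced element is "the map" (word 2).
It is linked across 1 clause boundary (Ø).
It functions as the direct object of "inspected", so the gap sits immediately after word 10 ("inspected").
Base order: The lawyer assumed a curator had inspected the map because the editor insisted that a chef damaged every report in the lobby at the hearing.

10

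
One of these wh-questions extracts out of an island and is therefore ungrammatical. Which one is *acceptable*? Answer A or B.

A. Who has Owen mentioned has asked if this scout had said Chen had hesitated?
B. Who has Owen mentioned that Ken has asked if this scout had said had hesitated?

In B, the wh-phrase is extracted from inside a wh-island (introduced by "if"), which blocks movement.
In A, the extraction path crosses only that-complement boundaries, which are transparent.
So A is grammatical.

A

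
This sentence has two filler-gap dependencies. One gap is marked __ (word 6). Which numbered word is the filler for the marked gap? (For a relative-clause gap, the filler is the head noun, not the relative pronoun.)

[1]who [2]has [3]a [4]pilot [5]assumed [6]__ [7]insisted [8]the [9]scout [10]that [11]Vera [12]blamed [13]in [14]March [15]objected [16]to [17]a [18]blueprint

1

The marked gap is the subject of "insisted".
Its filler is the fronted wh-phrase "who", at word 1.
(The other dependency links word 9 to a gap after word 12.)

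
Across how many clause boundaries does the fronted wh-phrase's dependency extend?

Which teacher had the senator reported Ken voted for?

1

"which teacher" is extracted from the PP object of "voted".
Boundaries crossed, outermost first: [Ø] — 1 in total.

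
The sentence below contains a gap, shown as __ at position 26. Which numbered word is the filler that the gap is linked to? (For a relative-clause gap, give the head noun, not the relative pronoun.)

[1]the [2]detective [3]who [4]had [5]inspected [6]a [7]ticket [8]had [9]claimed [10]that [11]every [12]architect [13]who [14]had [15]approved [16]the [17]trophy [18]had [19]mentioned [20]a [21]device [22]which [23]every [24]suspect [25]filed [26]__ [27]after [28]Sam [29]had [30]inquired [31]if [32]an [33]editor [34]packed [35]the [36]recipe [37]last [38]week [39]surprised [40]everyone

The gap at 26 is the object of "filed", inside a relative clause.
The relative pronoun is "which" (word 22); it is bound by the head noun immediately before it.
Its filler is the head noun "device", at word 21.

21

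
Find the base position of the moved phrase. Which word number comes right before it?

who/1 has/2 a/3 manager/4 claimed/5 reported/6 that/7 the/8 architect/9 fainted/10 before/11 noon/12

5

The displaced element is "who" (word 1).
It is linked across 1 clause boundary (Ø).
It functions as the subject of "reported", so the gap sits immediately after word 5 ("claimed").
Base order: A manager has claimed who reported that the architect fainted before noon.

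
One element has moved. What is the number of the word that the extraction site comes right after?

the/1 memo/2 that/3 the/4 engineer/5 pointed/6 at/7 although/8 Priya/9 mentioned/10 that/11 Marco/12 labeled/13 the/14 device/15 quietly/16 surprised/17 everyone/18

The displaced element is "the memo" (word 2).
It functions as the object of the preposition "at" of "pointed", so the gap sits immediately after word 7 ("at").
Base order: The engineer pointed at the memo although Priya mentioned that Marco labeled the device quietly.

7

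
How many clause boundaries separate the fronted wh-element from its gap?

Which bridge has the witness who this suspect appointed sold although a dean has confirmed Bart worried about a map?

"which bridge" originates inside the matrix clause — no clause boundary is crossed.

0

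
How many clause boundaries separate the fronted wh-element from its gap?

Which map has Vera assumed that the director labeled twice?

"which map" is extracted from the object of "labeled".
Boundaries crossed, outermost first: [that] — 1 in total.

1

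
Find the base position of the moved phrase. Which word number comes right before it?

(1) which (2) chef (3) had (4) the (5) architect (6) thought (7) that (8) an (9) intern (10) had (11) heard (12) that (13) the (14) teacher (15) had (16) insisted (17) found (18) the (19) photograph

16

The displaced element is "which chef" (word 2).
It is linked across 3 clause boundaries (that → that → Ø).
It functions as the subject of "found", so the gap sits immediately after word 16 ("insisted").
Base order: The architect had thought that an intern had heard that the teacher had insisted that which chef found the photograph.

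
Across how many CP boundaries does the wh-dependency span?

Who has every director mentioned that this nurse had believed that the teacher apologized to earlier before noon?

2

"who" is extracted from the PP object of "apologized".
Boundaries crossed, outermost first: [that], [that] — 2 in total.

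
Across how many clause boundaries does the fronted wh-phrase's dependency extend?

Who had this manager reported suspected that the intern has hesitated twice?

"who" is extracted from the subject of "suspected".
Boundaries crossed, outermost first: [Ø] — 1 in total.

1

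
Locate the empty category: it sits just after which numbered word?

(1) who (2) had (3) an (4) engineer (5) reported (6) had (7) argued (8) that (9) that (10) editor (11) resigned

The displaced element is "who" (word 1).
It is linked across 1 clause boundary (Ø).
It functions as the subject of "argued", so the gap sits immediately after word 5 ("reported").
Base order: An engineer had reported that who had argued that that editor resigned.

5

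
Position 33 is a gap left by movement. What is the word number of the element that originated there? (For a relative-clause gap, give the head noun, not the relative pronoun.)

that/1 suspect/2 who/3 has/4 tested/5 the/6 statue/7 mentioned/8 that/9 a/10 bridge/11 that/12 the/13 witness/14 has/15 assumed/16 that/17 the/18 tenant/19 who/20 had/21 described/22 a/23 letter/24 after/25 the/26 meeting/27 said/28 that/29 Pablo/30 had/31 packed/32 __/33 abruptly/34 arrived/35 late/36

11

The gap at 33 is the object of "packed", inside a relative clause.
The relative pronoun is "that" (word 12); it is bound by the head noun immediately before it.
Its filler is the head noun "bridge", at word 11.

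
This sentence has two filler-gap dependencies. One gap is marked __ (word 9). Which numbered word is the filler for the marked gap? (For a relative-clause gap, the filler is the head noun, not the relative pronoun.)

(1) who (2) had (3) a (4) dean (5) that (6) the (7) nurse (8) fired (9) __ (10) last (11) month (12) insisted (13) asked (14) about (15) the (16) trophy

The marked gap is inside the relative clause, the direct object of "fired".
Its filler is the head noun "dean" (via "that"), at word 4.
(The other dependency links word 1 to a gap after word 12.)

4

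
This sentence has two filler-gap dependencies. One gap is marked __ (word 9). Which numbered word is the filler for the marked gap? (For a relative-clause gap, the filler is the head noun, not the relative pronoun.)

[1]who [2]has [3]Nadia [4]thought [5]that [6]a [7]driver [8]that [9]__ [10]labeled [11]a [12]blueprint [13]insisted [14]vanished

The marked gap is inside the relative clause, the subject of "labeled".
Its filler is the head noun "driver" (via "that"), at word 7.
(The other dependency links word 1 to a gap after word 13.)

7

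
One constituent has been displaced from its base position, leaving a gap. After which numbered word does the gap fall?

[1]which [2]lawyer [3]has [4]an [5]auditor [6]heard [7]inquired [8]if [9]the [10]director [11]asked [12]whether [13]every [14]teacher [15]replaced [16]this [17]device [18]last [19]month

The displaced element is "which lawyer" (word 2).
It is linked across 1 clause boundary (Ø).
It functions as the subject of "inquired", so the gap sits immediately after word 6 ("heard").
Base order: An auditor has heard which lawyer inquired if the director asked whether every teacher replaced this device last month.

6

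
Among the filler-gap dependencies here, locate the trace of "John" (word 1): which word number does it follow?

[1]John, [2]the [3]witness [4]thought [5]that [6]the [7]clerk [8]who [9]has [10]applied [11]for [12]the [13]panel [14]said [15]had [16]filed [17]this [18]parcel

The displaced element is "John" (word 1).
It is linked across 2 clause boundaries (that → Ø).
It functions as the subject of "filed", so the gap sits immediately after word 14 ("said").
Base order: The witness thought that the clerk who has applied for the panel said John had filed this parcel.

14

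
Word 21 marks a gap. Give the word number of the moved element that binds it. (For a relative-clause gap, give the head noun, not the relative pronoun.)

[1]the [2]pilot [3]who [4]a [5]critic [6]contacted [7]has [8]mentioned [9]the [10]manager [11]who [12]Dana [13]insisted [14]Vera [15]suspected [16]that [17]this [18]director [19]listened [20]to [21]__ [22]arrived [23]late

10

The gap at 21 is the prepositional object of "listened", inside a relative clause.
The relative pronoun is "who" (word 11); it is bound by the head noun immediately before it.
Its filler is the head noun "manager", at word 10.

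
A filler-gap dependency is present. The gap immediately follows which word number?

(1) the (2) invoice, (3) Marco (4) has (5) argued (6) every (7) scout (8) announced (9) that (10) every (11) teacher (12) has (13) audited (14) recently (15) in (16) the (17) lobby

13

The displaced element is "the invoice" (word 2).
It is linked across 2 clause boundaries (Ø → that).
It functions as the direct object of "audited", so the gap sits immediately after word 13 ("audited").
Base order: Marco has argued every scout announced that every teacher has audited the invoice recently in the lobby.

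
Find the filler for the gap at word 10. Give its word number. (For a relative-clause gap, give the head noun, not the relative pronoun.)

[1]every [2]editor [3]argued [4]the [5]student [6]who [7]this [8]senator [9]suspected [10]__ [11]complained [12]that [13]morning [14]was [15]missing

The gap at 10 is the subject of "complained", inside a relative clause.
The relative pronoun is "who" (word 6); it is bound by the head noun immediately before it.
Its filler is the head noun "student", at word 5.

5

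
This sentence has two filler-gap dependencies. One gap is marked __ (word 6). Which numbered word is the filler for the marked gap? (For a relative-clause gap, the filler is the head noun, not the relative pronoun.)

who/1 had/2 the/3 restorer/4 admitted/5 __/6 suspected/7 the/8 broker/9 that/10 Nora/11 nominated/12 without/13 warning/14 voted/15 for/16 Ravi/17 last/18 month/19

1

The marked gap is the subject of "suspected".
Its filler is the fronted wh-phrase "who", at word 1.
(The other dependency links word 9 to a gap after word 12.)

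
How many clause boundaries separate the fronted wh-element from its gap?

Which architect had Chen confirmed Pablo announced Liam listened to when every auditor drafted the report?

"which architect" is extracted from the PP object of "listened".
Boundaries crossed, outermost first: [Ø], [Ø] — 2 in total.

2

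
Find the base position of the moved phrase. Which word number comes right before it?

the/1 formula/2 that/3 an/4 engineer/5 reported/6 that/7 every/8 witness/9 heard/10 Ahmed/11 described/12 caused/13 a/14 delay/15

12

The displaced element is "the formula" (word 2).
It is linked across 2 clause boundaries (that → Ø).
It functions as the direct object of "described", so the gap sits immediately after word 12 ("described").
Base order: An engineer reported that every witness heard Ahmed described the formula.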